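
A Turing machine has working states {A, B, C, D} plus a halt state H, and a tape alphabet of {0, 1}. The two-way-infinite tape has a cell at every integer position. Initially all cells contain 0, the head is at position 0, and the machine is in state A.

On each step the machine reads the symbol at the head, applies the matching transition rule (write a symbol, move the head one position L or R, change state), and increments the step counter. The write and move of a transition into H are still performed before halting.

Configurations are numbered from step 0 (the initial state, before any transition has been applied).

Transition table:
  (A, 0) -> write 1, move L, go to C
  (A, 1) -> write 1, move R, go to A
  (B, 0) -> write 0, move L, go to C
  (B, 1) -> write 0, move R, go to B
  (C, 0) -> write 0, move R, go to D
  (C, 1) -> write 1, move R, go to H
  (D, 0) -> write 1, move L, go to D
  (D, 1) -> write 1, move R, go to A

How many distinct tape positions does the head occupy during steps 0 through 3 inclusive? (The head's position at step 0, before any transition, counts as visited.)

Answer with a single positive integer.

Step 1: in state A at pos 0, read 0 -> (A,0)->write 1,move L,goto C. Now: state=C, head=-1, tape[-2..1]=0010 (head:  ^)
Step 2: in state C at pos -1, read 0 -> (C,0)->write 0,move R,goto D. Now: state=D, head=0, tape[-2..1]=0010 (head:   ^)
Step 3: in state D at pos 0, read 1 -> (D,1)->write 1,move R,goto A. Now: state=A, head=1, tape[-2..2]=00100 (head:    ^)
Head positions at steps 0..3: starting at 0, distinct positions visited = {-1, 0, 1} -> 3 position(s)

Answer: 3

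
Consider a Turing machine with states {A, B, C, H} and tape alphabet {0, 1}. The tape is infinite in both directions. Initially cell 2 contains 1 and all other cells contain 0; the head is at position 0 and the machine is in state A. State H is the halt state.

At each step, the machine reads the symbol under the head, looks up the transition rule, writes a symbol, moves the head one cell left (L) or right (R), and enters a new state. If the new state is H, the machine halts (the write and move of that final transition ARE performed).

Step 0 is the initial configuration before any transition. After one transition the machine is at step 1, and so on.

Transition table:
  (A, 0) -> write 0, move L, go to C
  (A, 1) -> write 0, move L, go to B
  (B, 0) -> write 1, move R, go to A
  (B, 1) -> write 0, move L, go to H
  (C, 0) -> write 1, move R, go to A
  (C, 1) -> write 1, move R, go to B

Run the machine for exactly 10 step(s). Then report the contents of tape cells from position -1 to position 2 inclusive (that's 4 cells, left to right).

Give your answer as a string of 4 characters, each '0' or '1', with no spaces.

Step 1: in state A at pos 0, read 0 -> (A,0)->write 0,move L,goto C. Now: state=C, head=-1, tape[-2..3]=000010 (head:  ^)
Step 2: in state C at pos -1, read 0 -> (C,0)->write 1,move R,goto A. Now: state=A, head=0, tape[-2..3]=010010 (head:   ^)
Step 3: in state A at pos 0, read 0 -> (A,0)->write 0,move L,goto C. Now: state=C, head=-1, tape[-2..3]=010010 (head:  ^)
Step 4: in state C at pos -1, read 1 -> (C,1)->write 1,move R,goto B. Now: state=B, head=0, tape[-2..3]=010010 (head:   ^)
Step 5: in state B at pos 0, read 0 -> (B,0)->write 1,move R,goto A. Now: state=A, head=1, tape[-2..3]=011010 (head:    ^)
Step 6: in state A at pos 1, read 0 -> (A,0)->write 0,move L,goto C. Now: state=C, head=0, tape[-2..3]=011010 (head:   ^)
Step 7: in state C at pos 0, read 1 -> (C,1)->write 1,move R,goto B. Now: state=B, head=1, tape[-2..3]=011010 (head:    ^)
Step 8: in state B at pos 1, read 0 -> (B,0)->write 1,move R,goto A. Now: state=A, head=2, tape[-2..3]=011110 (head:     ^)
Step 9: in state A at pos 2, read 1 -> (A,1)->write 0,move L,goto B. Now: state=B, head=1, tape[-2..3]=011100 (head:    ^)
Step 10: in state B at pos 1, read 1 -> (B,1)->write 0,move L,goto H. Now: state=H, head=0, tape[-2..3]=011000 (head:   ^)

Answer: 1100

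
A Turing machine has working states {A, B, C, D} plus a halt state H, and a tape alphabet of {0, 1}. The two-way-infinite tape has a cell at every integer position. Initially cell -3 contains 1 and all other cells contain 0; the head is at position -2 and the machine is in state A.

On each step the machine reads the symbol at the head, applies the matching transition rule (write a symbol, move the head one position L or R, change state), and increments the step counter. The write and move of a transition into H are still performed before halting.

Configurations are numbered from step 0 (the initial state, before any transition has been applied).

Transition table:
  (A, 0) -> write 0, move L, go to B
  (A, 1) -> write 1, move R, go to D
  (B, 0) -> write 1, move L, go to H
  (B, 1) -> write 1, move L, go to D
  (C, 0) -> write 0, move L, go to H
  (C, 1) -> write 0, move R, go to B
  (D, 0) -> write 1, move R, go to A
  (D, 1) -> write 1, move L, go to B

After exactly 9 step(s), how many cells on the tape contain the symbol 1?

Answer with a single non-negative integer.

Answer: 3

Derivation:
Step 1: in state A at pos -2, read 0 -> (A,0)->write 0,move L,goto B. Now: state=B, head=-3, tape[-4..-1]=0100 (head:  ^)
Step 2: in state B at pos -3, read 1 -> (B,1)->write 1,move L,goto D. Now: state=D, head=-4, tape[-5..-1]=00100 (head:  ^)
Step 3: in state D at pos -4, read 0 -> (D,0)->write 1,move R,goto A. Now: state=A, head=-3, tape[-5..-1]=01100 (head:   ^)
Step 4: in state A at pos -3, read 1 -> (A,1)->write 1,move R,goto D. Now: state=D, head=-2, tape[-5..-1]=01100 (head:    ^)
Step 5: in state D at pos -2, read 0 -> (D,0)->write 1,move R,goto A. Now: state=A, head=-1, tape[-5..0]=011100 (head:     ^)
Step 6: in state A at pos -1, read 0 -> (A,0)->write 0,move L,goto B. Now: state=B, head=-2, tape[-5..0]=011100 (head:    ^)
Step 7: in state B at pos -2, read 1 -> (B,1)->write 1,move L,goto D. Now: state=D, head=-3, tape[-5..0]=011100 (head:   ^)
Step 8: in state D at pos -3, read 1 -> (D,1)->write 1,move L,goto B. Now: state=B, head=-4, tape[-5..0]=011100 (head:  ^)
Step 9: in state B at pos -4, read 1 -> (B,1)->write 1,move L,goto D. Now: state=D, head=-5, tape[-6..0]=0011100 (head:  ^)
Cells containing 1 after step 9: {-4, -3, -2} -> 3 cell(s)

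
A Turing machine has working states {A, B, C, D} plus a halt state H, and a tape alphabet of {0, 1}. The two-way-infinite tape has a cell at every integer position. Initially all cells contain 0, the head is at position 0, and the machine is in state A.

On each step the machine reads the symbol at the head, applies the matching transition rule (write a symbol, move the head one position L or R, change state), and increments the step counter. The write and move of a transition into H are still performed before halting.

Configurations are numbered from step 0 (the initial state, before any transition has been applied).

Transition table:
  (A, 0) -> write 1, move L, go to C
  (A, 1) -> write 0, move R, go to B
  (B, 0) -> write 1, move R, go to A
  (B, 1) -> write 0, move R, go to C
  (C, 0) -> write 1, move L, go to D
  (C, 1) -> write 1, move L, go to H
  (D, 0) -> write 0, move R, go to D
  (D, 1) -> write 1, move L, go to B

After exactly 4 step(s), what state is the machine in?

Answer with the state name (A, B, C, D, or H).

Answer: B

Derivation:
Step 1: in state A at pos 0, read 0 -> (A,0)->write 1,move L,goto C. Now: state=C, head=-1, tape[-2..1]=0010 (head:  ^)
Step 2: in state C at pos -1, read 0 -> (C,0)->write 1,move L,goto D. Now: state=D, head=-2, tape[-3..1]=00110 (head:  ^)
Step 3: in state D at pos -2, read 0 -> (D,0)->write 0,move R,goto D. Now: state=D, head=-1, tape[-3..1]=00110 (head:   ^)
Step 4: in state D at pos -1, read 1 -> (D,1)->write 1,move L,goto B. Now: state=B, head=-2, tape[-3..1]=00110 (head:  ^)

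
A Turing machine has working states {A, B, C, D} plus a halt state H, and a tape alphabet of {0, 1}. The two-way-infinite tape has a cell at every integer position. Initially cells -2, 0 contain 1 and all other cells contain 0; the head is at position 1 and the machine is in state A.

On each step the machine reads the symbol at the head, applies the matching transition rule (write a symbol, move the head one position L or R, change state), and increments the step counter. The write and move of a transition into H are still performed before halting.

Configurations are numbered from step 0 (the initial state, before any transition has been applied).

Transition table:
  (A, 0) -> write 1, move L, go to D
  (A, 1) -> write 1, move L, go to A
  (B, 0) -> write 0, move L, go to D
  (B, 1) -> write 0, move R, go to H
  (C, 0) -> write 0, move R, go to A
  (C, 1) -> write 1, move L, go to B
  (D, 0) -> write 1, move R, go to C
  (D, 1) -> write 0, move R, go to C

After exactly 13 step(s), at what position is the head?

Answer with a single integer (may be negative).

Step 1: in state A at pos 1, read 0 -> (A,0)->write 1,move L,goto D. Now: state=D, head=0, tape[-3..2]=010110 (head:    ^)
Step 2: in state D at pos 0, read 1 -> (D,1)->write 0,move R,goto C. Now: state=C, head=1, tape[-3..2]=010010 (head:     ^)
Step 3: in state C at pos 1, read 1 -> (C,1)->write 1,move L,goto B. Now: state=B, head=0, tape[-3..2]=010010 (head:    ^)
Step 4: in state B at pos 0, read 0 -> (B,0)->write 0,move L,goto D. Now: state=D, head=-1, tape[-3..2]=010010 (head:   ^)
Step 5: in state D at pos -1, read 0 -> (D,0)->write 1,move R,goto C. Now: state=C, head=0, tape[-3..2]=011010 (head:    ^)
Step 6: in state C at pos 0, read 0 -> (C,0)->write 0,move R,goto A. Now: state=A, head=1, tape[-3..2]=011010 (head:     ^)
Step 7: in state A at pos 1, read 1 -> (A,1)->write 1,move L,goto A. Now: state=A, head=0, tape[-3..2]=011010 (head:    ^)
Step 8: in state A at pos 0, read 0 -> (A,0)->write 1,move L,goto D. Now: state=D, head=-1, tape[-3..2]=011110 (head:   ^)
Step 9: in state D at pos -1, read 1 -> (D,1)->write 0,move R,goto C. Now: state=C, head=0, tape[-3..2]=010110 (head:    ^)
Step 10: in state C at pos 0, read 1 -> (C,1)->write 1,move L,goto B. Now: state=B, head=-1, tape[-3..2]=010110 (head:   ^)
Step 11: in state B at pos -1, read 0 -> (B,0)->write 0,move L,goto D. Now: state=D, head=-2, tape[-3..2]=010110 (head:  ^)
Step 12: in state D at pos -2, read 1 -> (D,1)->write 0,move R,goto C. Now: state=C, head=-1, tape[-3..2]=000110 (head:   ^)
Step 13: in state C at pos -1, read 0 -> (C,0)->write 0,move R,goto A. Now: state=A, head=0, tape[-3..2]=000110 (head:    ^)

Answer: 0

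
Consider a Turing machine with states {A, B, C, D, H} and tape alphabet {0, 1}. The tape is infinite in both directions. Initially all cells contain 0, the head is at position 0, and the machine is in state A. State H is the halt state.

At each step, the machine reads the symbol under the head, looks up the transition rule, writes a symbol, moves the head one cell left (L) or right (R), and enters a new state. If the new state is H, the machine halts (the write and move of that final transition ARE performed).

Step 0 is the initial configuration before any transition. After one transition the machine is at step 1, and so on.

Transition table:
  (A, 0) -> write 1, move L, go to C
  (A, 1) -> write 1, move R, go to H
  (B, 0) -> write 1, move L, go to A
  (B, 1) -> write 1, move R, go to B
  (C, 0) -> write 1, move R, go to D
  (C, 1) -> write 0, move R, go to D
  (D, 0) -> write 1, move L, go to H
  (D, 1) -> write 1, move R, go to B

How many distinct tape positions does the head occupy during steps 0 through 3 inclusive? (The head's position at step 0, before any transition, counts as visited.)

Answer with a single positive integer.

Step 1: in state A at pos 0, read 0 -> (A,0)->write 1,move L,goto C. Now: state=C, head=-1, tape[-2..1]=0010 (head:  ^)
Step 2: in state C at pos -1, read 0 -> (C,0)->write 1,move R,goto D. Now: state=D, head=0, tape[-2..1]=0110 (head:   ^)
Step 3: in state D at pos 0, read 1 -> (D,1)->write 1,move R,goto B. Now: state=B, head=1, tape[-2..2]=01100 (head:    ^)
Head positions at steps 0..3: starting at 0, distinct positions visited = {-1, 0, 1} -> 3 position(s)

Answer: 3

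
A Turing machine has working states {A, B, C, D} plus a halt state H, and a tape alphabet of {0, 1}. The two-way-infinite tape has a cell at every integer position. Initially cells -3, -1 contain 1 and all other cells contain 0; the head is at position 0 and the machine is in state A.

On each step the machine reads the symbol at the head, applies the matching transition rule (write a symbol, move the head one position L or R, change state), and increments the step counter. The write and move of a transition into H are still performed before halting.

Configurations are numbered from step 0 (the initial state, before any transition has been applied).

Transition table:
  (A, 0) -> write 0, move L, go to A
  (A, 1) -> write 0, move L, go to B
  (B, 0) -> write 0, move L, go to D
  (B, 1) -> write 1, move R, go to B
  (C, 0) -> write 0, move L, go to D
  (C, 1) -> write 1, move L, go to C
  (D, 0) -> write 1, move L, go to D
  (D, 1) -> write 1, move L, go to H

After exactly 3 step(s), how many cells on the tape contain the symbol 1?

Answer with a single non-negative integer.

Step 1: in state A at pos 0, read 0 -> (A,0)->write 0,move L,goto A. Now: state=A, head=-1, tape[-4..1]=010100 (head:    ^)
Step 2: in state A at pos -1, read 1 -> (A,1)->write 0,move L,goto B. Now: state=B, head=-2, tape[-4..1]=010000 (head:   ^)
Step 3: in state B at pos -2, read 0 -> (B,0)->write 0,move L,goto D. Now: state=D, head=-3, tape[-4..1]=010000 (head:  ^)
Cells containing 1 after step 3: {-3} -> 1 cell(s)

Answer: 1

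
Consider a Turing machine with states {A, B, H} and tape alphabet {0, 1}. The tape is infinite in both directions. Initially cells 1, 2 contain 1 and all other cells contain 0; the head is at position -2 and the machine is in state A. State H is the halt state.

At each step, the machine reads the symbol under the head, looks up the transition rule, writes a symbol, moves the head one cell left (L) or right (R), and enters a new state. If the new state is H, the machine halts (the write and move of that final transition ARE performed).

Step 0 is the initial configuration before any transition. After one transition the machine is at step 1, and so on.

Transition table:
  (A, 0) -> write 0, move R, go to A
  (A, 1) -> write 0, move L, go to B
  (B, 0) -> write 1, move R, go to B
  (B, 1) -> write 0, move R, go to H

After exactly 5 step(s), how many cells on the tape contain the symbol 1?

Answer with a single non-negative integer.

Step 1: in state A at pos -2, read 0 -> (A,0)->write 0,move R,goto A. Now: state=A, head=-1, tape[-3..3]=0000110 (head:   ^)
Step 2: in state A at pos -1, read 0 -> (A,0)->write 0,move R,goto A. Now: state=A, head=0, tape[-3..3]=0000110 (head:    ^)
Step 3: in state A at pos 0, read 0 -> (A,0)->write 0,move R,goto A. Now: state=A, head=1, tape[-3..3]=0000110 (head:     ^)
Step 4: in state A at pos 1, read 1 -> (A,1)->write 0,move L,goto B. Now: state=B, head=0, tape[-3..3]=0000010 (head:    ^)
Step 5: in state B at pos 0, read 0 -> (B,0)->write 1,move R,goto B. Now: state=B, head=1, tape[-3..3]=0001010 (head:     ^)
Cells containing 1 after step 5: {0, 2} -> 2 cell(s)

Answer: 2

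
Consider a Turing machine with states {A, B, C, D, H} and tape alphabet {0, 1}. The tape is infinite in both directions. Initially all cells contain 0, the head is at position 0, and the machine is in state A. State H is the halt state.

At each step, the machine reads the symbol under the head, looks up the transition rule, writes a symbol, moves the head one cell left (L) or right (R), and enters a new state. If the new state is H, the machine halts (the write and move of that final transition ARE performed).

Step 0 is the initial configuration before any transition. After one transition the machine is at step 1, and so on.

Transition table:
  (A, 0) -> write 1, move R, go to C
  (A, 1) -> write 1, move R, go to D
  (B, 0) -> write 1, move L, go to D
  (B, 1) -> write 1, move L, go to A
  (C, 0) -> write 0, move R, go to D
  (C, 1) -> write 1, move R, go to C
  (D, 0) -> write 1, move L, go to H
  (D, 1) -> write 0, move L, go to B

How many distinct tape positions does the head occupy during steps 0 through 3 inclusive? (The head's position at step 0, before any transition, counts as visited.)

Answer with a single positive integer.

Answer: 3

Derivation:
Step 1: in state A at pos 0, read 0 -> (A,0)->write 1,move R,goto C. Now: state=C, head=1, tape[-1..2]=0100 (head:   ^)
Step 2: in state C at pos 1, read 0 -> (C,0)->write 0,move R,goto D. Now: state=D, head=2, tape[-1..3]=01000 (head:    ^)
Step 3: in state D at pos 2, read 0 -> (D,0)->write 1,move L,goto H. Now: state=H, head=1, tape[-1..3]=01010 (head:   ^)
Head positions at steps 0..3: starting at 0, distinct positions visited = {0, 1, 2} -> 3 position(s)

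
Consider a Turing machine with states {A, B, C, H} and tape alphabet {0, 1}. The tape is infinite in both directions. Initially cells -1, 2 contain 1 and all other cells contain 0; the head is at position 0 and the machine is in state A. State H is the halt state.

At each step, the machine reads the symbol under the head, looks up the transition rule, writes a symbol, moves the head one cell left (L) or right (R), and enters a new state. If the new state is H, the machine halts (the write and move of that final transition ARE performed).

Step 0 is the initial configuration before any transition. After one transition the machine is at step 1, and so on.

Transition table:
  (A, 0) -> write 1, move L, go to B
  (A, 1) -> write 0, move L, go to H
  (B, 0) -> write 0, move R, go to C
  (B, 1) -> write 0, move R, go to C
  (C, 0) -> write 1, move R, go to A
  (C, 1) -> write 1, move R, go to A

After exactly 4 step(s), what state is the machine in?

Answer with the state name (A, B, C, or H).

Answer: B

Derivation:
Step 1: in state A at pos 0, read 0 -> (A,0)->write 1,move L,goto B. Now: state=B, head=-1, tape[-2..3]=011010 (head:  ^)
Step 2: in state B at pos -1, read 1 -> (B,1)->write 0,move R,goto C. Now: state=C, head=0, tape[-2..3]=001010 (head:   ^)
Step 3: in state C at pos 0, read 1 -> (C,1)->write 1,move R,goto A. Now: state=A, head=1, tape[-2..3]=001010 (head:    ^)
Step 4: in state A at pos 1, read 0 -> (A,0)->write 1,move L,goto B. Now: state=B, head=0, tape[-2..3]=001110 (head:   ^)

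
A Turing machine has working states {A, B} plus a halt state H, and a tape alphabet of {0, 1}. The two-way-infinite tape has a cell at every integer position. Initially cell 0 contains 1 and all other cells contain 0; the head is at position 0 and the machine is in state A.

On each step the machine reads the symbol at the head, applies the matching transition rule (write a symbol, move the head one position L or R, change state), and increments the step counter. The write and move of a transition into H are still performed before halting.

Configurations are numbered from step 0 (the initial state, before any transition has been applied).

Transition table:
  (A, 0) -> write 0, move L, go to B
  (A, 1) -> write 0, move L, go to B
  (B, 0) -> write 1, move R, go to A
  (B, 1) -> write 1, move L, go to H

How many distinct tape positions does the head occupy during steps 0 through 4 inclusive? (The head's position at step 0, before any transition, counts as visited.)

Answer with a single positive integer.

Step 1: in state A at pos 0, read 1 -> (A,1)->write 0,move L,goto B. Now: state=B, head=-1, tape[-2..1]=0000 (head:  ^)
Step 2: in state B at pos -1, read 0 -> (B,0)->write 1,move R,goto A. Now: state=A, head=0, tape[-2..1]=0100 (head:   ^)
Step 3: in state A at pos 0, read 0 -> (A,0)->write 0,move L,goto B. Now: state=B, head=-1, tape[-2..1]=0100 (head:  ^)
Step 4: in state B at pos -1, read 1 -> (B,1)->write 1,move L,goto H. Now: state=H, head=-2, tape[-3..1]=00100 (head:  ^)
Head positions at steps 0..4: starting at 0, distinct positions visited = {-2, -1, 0} -> 3 position(s)

Answer: 3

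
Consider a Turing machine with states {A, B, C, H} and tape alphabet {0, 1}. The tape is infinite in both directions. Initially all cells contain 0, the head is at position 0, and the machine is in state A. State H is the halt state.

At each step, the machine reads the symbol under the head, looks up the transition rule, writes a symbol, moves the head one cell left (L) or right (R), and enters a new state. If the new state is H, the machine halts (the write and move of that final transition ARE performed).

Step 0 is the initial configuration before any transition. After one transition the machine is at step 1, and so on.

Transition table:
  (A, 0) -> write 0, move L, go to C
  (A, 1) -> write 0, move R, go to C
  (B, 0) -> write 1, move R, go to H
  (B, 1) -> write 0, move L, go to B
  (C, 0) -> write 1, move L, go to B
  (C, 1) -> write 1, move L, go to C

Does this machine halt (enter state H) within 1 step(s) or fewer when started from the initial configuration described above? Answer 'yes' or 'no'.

Answer: no

Derivation:
Step 1: in state A at pos 0, read 0 -> (A,0)->write 0,move L,goto C. Now: state=C, head=-1, tape[-2..1]=0000 (head:  ^)
After 1 step(s): state = C (not H) -> not halted within 1 -> no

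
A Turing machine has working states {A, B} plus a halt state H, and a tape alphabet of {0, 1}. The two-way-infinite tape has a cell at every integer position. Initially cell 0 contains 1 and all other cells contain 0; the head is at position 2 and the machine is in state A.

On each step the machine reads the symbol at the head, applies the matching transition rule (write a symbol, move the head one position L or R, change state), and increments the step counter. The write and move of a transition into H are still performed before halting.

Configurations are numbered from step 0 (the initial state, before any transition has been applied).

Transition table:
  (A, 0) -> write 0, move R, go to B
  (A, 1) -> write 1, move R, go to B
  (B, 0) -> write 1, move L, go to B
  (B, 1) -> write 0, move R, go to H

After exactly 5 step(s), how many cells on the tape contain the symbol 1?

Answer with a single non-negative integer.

Step 1: in state A at pos 2, read 0 -> (A,0)->write 0,move R,goto B. Now: state=B, head=3, tape[-1..4]=010000 (head:     ^)
Step 2: in state B at pos 3, read 0 -> (B,0)->write 1,move L,goto B. Now: state=B, head=2, tape[-1..4]=010010 (head:    ^)
Step 3: in state B at pos 2, read 0 -> (B,0)->write 1,move L,goto B. Now: state=B, head=1, tape[-1..4]=010110 (head:   ^)
Step 4: in state B at pos 1, read 0 -> (B,0)->write 1,move L,goto B. Now: state=B, head=0, tape[-1..4]=011110 (head:  ^)
Step 5: in state B at pos 0, read 1 -> (B,1)->write 0,move R,goto H. Now: state=H, head=1, tape[-1..4]=001110 (head:   ^)
Cells containing 1 after step 5: {1, 2, 3} -> 3 cell(s)

Answer: 3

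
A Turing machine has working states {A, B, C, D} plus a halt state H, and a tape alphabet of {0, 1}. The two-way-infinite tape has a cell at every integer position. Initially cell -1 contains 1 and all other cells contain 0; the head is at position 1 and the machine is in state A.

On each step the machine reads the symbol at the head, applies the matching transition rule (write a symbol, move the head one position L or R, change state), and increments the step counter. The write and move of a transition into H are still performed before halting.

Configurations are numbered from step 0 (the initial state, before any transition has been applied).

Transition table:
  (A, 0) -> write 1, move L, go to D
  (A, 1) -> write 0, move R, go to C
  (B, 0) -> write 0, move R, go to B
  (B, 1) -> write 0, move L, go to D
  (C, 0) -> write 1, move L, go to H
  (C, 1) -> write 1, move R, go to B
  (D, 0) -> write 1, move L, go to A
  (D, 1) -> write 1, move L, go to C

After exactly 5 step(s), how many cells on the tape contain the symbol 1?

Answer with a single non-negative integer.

Answer: 1

Derivation:
Step 1: in state A at pos 1, read 0 -> (A,0)->write 1,move L,goto D. Now: state=D, head=0, tape[-2..2]=01010 (head:   ^)
Step 2: in state D at pos 0, read 0 -> (D,0)->write 1,move L,goto A. Now: state=A, head=-1, tape[-2..2]=01110 (head:  ^)
Step 3: in state A at pos -1, read 1 -> (A,1)->write 0,move R,goto C. Now: state=C, head=0, tape[-2..2]=00110 (head:   ^)
Step 4: in state C at pos 0, read 1 -> (C,1)->write 1,move R,goto B. Now: state=B, head=1, tape[-2..2]=00110 (head:    ^)
Step 5: in state B at pos 1, read 1 -> (B,1)->write 0,move L,goto D. Now: state=D, head=0, tape[-2..2]=00100 (head:   ^)
Cells containing 1 after step 5: {0} -> 1 cell(s)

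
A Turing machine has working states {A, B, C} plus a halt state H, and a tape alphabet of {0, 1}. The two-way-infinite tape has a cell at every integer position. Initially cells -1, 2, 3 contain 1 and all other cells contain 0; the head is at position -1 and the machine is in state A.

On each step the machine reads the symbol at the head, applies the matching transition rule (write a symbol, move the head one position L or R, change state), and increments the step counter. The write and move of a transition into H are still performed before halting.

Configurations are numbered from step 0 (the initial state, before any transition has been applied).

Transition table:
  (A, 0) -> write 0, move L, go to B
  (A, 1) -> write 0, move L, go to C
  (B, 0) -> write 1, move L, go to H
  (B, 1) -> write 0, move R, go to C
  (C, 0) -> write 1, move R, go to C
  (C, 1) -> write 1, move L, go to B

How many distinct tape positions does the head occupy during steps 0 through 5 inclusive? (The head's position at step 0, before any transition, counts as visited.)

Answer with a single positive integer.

Answer: 5

Derivation:
Step 1: in state A at pos -1, read 1 -> (A,1)->write 0,move L,goto C. Now: state=C, head=-2, tape[-3..4]=00000110 (head:  ^)
Step 2: in state C at pos -2, read 0 -> (C,0)->write 1,move R,goto C. Now: state=C, head=-1, tape[-3..4]=01000110 (head:   ^)
Step 3: in state C at pos -1, read 0 -> (C,0)->write 1,move R,goto C. Now: state=C, head=0, tape[-3..4]=01100110 (head:    ^)
Step 4: in state C at pos 0, read 0 -> (C,0)->write 1,move R,goto C. Now: state=C, head=1, tape[-3..4]=01110110 (head:     ^)
Step 5: in state C at pos 1, read 0 -> (C,0)->write 1,move R,goto C. Now: state=C, head=2, tape[-3..4]=01111110 (head:      ^)
Head positions at steps 0..5: starting at -1, distinct positions visited = {-2, -1, 0, 1, 2} -> 5 position(s)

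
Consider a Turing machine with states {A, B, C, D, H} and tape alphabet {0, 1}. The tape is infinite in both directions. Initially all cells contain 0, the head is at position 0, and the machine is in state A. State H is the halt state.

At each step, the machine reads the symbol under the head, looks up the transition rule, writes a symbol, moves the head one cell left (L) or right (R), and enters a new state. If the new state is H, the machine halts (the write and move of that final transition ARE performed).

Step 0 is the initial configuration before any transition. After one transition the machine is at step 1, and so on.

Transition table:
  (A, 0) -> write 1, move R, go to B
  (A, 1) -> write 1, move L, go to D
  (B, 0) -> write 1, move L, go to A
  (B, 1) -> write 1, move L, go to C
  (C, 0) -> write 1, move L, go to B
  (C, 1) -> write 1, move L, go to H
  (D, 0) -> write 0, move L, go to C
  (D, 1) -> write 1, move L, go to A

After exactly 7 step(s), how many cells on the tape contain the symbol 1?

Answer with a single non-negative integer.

Answer: 5

Derivation:
Step 1: in state A at pos 0, read 0 -> (A,0)->write 1,move R,goto B. Now: state=B, head=1, tape[-1..2]=0100 (head:   ^)
Step 2: in state B at pos 1, read 0 -> (B,0)->write 1,move L,goto A. Now: state=A, head=0, tape[-1..2]=0110 (head:  ^)
Step 3: in state A at pos 0, read 1 -> (A,1)->write 1,move L,goto D. Now: state=D, head=-1, tape[-2..2]=00110 (head:  ^)
Step 4: in state D at pos -1, read 0 -> (D,0)->write 0,move L,goto C. Now: state=C, head=-2, tape[-3..2]=000110 (head:  ^)
Step 5: in state C at pos -2, read 0 -> (C,0)->write 1,move L,goto B. Now: state=B, head=-3, tape[-4..2]=0010110 (head:  ^)
Step 6: in state B at pos -3, read 0 -> (B,0)->write 1,move L,goto A. Now: state=A, head=-4, tape[-5..2]=00110110 (head:  ^)
Step 7: in state A at pos -4, read 0 -> (A,0)->write 1,move R,goto B. Now: state=B, head=-3, tape[-5..2]=01110110 (head:   ^)
Cells containing 1 after step 7: {-4, -3, -2, 0, 1} -> 5 cell(s)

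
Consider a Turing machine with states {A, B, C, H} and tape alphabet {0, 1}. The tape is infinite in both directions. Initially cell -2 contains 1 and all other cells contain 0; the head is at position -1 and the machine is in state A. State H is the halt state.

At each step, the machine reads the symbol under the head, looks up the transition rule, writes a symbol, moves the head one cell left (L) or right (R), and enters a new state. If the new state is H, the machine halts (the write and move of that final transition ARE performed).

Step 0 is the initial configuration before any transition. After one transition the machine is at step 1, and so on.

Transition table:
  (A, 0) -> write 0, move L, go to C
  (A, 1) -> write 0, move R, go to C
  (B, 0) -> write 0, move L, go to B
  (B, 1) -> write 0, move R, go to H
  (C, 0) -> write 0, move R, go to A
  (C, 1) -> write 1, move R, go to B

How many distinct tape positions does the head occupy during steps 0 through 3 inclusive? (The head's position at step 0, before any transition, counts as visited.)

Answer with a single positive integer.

Step 1: in state A at pos -1, read 0 -> (A,0)->write 0,move L,goto C. Now: state=C, head=-2, tape[-3..0]=0100 (head:  ^)
Step 2: in state C at pos -2, read 1 -> (C,1)->write 1,move R,goto B. Now: state=B, head=-1, tape[-3..0]=0100 (head:   ^)
Step 3: in state B at pos -1, read 0 -> (B,0)->write 0,move L,goto B. Now: state=B, head=-2, tape[-3..0]=0100 (head:  ^)
Head positions at steps 0..3: starting at -1, distinct positions visited = {-2, -1} -> 2 position(s)

Answer: 2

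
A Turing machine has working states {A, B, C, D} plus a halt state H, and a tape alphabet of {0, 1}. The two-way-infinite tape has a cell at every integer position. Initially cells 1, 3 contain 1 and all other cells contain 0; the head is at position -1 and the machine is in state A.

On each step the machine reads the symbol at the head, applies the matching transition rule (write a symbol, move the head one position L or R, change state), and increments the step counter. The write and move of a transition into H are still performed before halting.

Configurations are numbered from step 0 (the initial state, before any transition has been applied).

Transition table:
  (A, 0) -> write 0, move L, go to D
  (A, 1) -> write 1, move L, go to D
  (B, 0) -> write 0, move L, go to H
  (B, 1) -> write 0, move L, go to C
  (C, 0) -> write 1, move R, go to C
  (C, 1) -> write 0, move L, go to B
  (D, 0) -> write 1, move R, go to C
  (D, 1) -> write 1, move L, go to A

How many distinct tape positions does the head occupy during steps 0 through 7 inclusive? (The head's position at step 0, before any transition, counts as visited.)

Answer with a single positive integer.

Answer: 4

Derivation:
Step 1: in state A at pos -1, read 0 -> (A,0)->write 0,move L,goto D. Now: state=D, head=-2, tape[-3..4]=00001010 (head:  ^)
Step 2: in state D at pos -2, read 0 -> (D,0)->write 1,move R,goto C. Now: state=C, head=-1, tape[-3..4]=01001010 (head:   ^)
Step 3: in state C at pos -1, read 0 -> (C,0)->write 1,move R,goto C. Now: state=C, head=0, tape[-3..4]=01101010 (head:    ^)
Step 4: in state C at pos 0, read 0 -> (C,0)->write 1,move R,goto C. Now: state=C, head=1, tape[-3..4]=01111010 (head:     ^)
Step 5: in state C at pos 1, read 1 -> (C,1)->write 0,move L,goto B. Now: state=B, head=0, tape[-3..4]=01110010 (head:    ^)
Step 6: in state B at pos 0, read 1 -> (B,1)->write 0,move L,goto C. Now: state=C, head=-1, tape[-3..4]=01100010 (head:   ^)
Step 7: in state C at pos -1, read 1 -> (C,1)->write 0,move L,goto B. Now: state=B, head=-2, tape[-3..4]=01000010 (head:  ^)
Head positions at steps 0..7: starting at -1, distinct positions visited = {-2, -1, 0, 1} -> 4 position(s)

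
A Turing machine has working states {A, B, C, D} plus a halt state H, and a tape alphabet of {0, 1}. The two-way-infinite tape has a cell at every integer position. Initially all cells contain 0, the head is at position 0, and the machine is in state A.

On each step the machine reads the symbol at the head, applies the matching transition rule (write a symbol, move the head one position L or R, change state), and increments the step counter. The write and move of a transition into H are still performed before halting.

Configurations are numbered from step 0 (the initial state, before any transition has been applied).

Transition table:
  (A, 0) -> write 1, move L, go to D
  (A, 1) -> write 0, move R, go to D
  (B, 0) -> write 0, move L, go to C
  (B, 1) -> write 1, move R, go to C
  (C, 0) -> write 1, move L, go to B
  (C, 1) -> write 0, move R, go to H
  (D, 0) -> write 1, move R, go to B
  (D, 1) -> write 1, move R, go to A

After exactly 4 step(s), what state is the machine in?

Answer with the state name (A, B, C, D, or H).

Step 1: in state A at pos 0, read 0 -> (A,0)->write 1,move L,goto D. Now: state=D, head=-1, tape[-2..1]=0010 (head:  ^)
Step 2: in state D at pos -1, read 0 -> (D,0)->write 1,move R,goto B. Now: state=B, head=0, tape[-2..1]=0110 (head:   ^)
Step 3: in state B at pos 0, read 1 -> (B,1)->write 1,move R,goto C. Now: state=C, head=1, tape[-2..2]=01100 (head:    ^)
Step 4: in state C at pos 1, read 0 -> (C,0)->write 1,move L,goto B. Now: state=B, head=0, tape[-2..2]=01110 (head:   ^)

Answer: B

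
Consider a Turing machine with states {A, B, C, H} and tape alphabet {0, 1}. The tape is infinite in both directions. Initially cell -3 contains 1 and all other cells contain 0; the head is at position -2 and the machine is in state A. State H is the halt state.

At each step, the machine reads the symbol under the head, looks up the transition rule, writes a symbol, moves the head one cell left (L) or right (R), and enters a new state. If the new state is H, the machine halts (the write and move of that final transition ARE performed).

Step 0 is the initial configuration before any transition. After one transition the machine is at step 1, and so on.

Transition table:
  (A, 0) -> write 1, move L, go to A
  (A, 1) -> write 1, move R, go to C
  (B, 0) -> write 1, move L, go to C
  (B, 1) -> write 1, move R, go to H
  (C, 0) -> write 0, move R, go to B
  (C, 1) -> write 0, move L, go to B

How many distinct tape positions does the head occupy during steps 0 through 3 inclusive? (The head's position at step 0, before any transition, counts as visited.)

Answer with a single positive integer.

Answer: 2

Derivation:
Step 1: in state A at pos -2, read 0 -> (A,0)->write 1,move L,goto A. Now: state=A, head=-3, tape[-4..-1]=0110 (head:  ^)
Step 2: in state A at pos -3, read 1 -> (A,1)->write 1,move R,goto C. Now: state=C, head=-2, tape[-4..-1]=0110 (head:   ^)
Step 3: in state C at pos -2, read 1 -> (C,1)->write 0,move L,goto B. Now: state=B, head=-3, tape[-4..-1]=0100 (head:  ^)
Head positions at steps 0..3: starting at -2, distinct positions visited = {-3, -2} -> 2 position(s)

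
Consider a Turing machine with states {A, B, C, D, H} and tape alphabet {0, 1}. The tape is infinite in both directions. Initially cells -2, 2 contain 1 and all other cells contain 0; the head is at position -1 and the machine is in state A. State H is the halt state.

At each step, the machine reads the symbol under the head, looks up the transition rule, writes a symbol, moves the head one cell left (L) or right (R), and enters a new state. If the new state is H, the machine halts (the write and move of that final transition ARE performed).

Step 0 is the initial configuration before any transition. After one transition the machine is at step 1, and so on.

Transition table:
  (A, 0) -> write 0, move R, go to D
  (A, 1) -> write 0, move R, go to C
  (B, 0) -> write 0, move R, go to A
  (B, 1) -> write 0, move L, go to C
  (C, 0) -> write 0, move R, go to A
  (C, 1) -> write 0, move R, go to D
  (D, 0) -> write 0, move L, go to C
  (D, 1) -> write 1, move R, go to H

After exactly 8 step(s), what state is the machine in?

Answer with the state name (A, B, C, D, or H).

Step 1: in state A at pos -1, read 0 -> (A,0)->write 0,move R,goto D. Now: state=D, head=0, tape[-3..3]=0100010 (head:    ^)
Step 2: in state D at pos 0, read 0 -> (D,0)->write 0,move L,goto C. Now: state=C, head=-1, tape[-3..3]=0100010 (head:   ^)
Step 3: in state C at pos -1, read 0 -> (C,0)->write 0,move R,goto A. Now: state=A, head=0, tape[-3..3]=0100010 (head:    ^)
Step 4: in state A at pos 0, read 0 -> (A,0)->write 0,move R,goto D. Now: state=D, head=1, tape[-3..3]=0100010 (head:     ^)
Step 5: in state D at pos 1, read 0 -> (D,0)->write 0,move L,goto C. Now: state=C, head=0, tape[-3..3]=0100010 (head:    ^)
Step 6: in state C at pos 0, read 0 -> (C,0)->write 0,move R,goto A. Now: state=A, head=1, tape[-3..3]=0100010 (head:     ^)
Step 7: in state A at pos 1, read 0 -> (A,0)->write 0,move R,goto D. Now: state=D, head=2, tape[-3..3]=0100010 (head:      ^)
Step 8: in state D at pos 2, read 1 -> (D,1)->write 1,move R,goto H. Now: state=H, head=3, tape[-3..4]=01000100 (head:       ^)

Answer: H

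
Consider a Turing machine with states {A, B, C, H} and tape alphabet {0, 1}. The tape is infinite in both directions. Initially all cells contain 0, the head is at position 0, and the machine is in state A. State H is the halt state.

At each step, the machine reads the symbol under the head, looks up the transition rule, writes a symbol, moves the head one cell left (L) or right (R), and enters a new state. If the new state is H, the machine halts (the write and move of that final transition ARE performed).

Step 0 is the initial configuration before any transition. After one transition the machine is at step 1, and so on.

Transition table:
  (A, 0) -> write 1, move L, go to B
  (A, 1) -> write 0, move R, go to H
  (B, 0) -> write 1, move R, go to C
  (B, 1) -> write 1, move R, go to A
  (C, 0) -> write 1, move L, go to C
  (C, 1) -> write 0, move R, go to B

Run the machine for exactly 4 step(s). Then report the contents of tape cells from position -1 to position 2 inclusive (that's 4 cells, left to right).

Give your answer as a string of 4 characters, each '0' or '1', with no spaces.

Answer: 1010

Derivation:
Step 1: in state A at pos 0, read 0 -> (A,0)->write 1,move L,goto B. Now: state=B, head=-1, tape[-2..1]=0010 (head:  ^)
Step 2: in state B at pos -1, read 0 -> (B,0)->write 1,move R,goto C. Now: state=C, head=0, tape[-2..1]=0110 (head:   ^)
Step 3: in state C at pos 0, read 1 -> (C,1)->write 0,move R,goto B. Now: state=B, head=1, tape[-2..2]=01000 (head:    ^)
Step 4: in state B at pos 1, read 0 -> (B,0)->write 1,move R,goto C. Now: state=C, head=2, tape[-2..3]=010100 (head:     ^)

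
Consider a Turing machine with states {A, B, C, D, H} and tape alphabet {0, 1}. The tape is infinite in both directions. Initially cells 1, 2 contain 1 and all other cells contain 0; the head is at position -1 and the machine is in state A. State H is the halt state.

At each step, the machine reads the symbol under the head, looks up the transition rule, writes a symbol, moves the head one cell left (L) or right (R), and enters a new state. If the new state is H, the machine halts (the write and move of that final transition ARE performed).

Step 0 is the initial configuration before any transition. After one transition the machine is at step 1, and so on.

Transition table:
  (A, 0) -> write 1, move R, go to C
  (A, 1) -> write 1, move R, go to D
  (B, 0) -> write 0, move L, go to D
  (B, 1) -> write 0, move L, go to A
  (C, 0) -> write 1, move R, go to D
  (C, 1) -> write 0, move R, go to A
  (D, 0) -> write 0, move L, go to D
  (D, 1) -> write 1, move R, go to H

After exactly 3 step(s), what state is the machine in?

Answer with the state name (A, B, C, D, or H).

Step 1: in state A at pos -1, read 0 -> (A,0)->write 1,move R,goto C. Now: state=C, head=0, tape[-2..3]=010110 (head:   ^)
Step 2: in state C at pos 0, read 0 -> (C,0)->write 1,move R,goto D. Now: state=D, head=1, tape[-2..3]=011110 (head:    ^)
Step 3: in state D at pos 1, read 1 -> (D,1)->write 1,move R,goto H. Now: state=H, head=2, tape[-2..3]=011110 (head:     ^)

Answer: H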